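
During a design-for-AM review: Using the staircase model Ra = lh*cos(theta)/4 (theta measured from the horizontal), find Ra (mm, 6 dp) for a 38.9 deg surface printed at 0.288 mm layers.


Ra = 0.288 * cos(38.9) / 4 = 0.056034 mm


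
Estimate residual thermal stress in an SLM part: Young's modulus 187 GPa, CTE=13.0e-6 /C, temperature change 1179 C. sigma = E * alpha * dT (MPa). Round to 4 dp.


sigma = 187*1000 * 13.0e-6 * 1179 = 2866.149 MPa


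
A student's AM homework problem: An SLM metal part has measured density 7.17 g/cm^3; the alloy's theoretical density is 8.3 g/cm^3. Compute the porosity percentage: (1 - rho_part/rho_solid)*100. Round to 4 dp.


Porosity = (1-7.17/8.3)*100 = 13.6145 %


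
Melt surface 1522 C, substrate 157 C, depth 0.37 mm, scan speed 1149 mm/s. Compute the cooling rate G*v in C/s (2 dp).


G = (1522-157)/0.37 = 3689.18918919 C/mm
CR = 3689.18918919 * 1149 = 4238878.38 C/s


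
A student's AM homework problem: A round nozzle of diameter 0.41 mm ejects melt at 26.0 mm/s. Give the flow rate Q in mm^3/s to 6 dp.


A = pi*(0.41/2)^2 = 0.13202543 mm^2
Q = 0.13202543 * 26.0 = 3.432661 mm^3/s


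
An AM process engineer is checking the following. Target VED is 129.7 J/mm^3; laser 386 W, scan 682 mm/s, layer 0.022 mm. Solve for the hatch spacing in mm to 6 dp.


h = 386 / (129.7*682*0.022) = 0.198354 mm


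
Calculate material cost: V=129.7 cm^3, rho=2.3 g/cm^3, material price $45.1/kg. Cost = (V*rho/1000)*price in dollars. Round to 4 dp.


Mass = 129.7*2.3/1000 = 0.29831 kg
Cost = 0.29831 * 45.1 = 13.4538 $


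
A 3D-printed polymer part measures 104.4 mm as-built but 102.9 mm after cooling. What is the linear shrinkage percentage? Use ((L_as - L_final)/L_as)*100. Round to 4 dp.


Shrinkage = ((104.4-102.9)/104.4)*100 = 1.4368 %


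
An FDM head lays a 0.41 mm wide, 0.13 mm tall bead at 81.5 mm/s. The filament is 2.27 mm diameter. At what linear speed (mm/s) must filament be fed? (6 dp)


Q = 0.41 * 0.13 * 81.5 = 4.34395 mm^3/s
A_fil = pi*(2.27/2)^2 = 4.0470782 mm^2
v_feed = 4.34395 / 4.0470782 = 1.073355 mm/s


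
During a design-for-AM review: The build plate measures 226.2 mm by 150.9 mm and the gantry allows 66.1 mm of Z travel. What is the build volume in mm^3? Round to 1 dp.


V = 226.2 * 150.9 * 66.1 = 2256229.6 mm^3


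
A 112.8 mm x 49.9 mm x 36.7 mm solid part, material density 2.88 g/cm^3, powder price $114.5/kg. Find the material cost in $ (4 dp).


V = 112.8 * 49.9 * 36.7 = 206574.024 mm^3 = 206.574024 cm^3
Mass = 206.574024 * 2.88 / 1000 = 0.59493319 kg
Cost = 0.59493319 * 114.5 = 68.1199 $


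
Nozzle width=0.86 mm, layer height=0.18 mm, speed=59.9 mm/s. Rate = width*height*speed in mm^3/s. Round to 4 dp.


Rate = 0.86 * 0.18 * 59.9 = 9.2725 mm^3/s


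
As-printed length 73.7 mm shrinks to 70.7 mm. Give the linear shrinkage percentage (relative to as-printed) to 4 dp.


Shrinkage = ((73.7-70.7)/73.7)*100 = 4.0706 %


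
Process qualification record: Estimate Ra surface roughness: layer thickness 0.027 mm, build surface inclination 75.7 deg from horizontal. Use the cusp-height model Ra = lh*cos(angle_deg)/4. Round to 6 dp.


Ra = 0.027 * cos(75.7) / 4 = 0.001667 mm


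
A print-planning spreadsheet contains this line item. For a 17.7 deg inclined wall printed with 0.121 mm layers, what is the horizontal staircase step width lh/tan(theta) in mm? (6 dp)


step = 0.121 / tan(17.7) = 0.379143 mm


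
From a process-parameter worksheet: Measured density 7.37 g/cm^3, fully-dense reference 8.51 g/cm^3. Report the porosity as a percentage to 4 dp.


Porosity = (1-7.37/8.51)*100 = 13.396 %


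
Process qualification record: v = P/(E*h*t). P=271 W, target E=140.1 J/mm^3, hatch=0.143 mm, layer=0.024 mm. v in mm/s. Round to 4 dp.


v = 271 / (140.1*0.143*0.024) = 563.6167 mm/s


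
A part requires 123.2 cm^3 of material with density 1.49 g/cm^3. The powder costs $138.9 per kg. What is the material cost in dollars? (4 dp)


Mass = 123.2*1.49/1000 = 0.183568 kg
Cost = 0.183568 * 138.9 = 25.4976 $


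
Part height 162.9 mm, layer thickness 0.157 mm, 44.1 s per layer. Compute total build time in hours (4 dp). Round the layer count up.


Layers = ceil(162.9/0.157) = 1038
t = 1038 * 44.1 / 3600 = 12.7155 hrs


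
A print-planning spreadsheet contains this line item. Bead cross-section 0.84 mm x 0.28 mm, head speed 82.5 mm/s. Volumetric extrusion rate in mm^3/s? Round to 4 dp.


Rate = 0.84 * 0.28 * 82.5 = 19.404 mm^3/s


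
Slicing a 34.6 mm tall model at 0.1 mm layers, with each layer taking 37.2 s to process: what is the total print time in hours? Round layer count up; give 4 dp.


Layers = ceil(34.6/0.1) = 346
t = 346 * 37.2 / 3600 = 3.5753 hrs


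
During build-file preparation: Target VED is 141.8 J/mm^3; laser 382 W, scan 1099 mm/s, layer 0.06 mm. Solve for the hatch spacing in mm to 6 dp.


h = 382 / (141.8*1099*0.06) = 0.040854 mm


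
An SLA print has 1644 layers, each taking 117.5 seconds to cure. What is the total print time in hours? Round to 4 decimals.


t = 1644 * 117.5 / 3600 = 53.6583 hrs


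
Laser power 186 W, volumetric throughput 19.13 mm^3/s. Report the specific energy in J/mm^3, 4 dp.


SE = 186 / 19.13 = 9.7229 J/mm^3


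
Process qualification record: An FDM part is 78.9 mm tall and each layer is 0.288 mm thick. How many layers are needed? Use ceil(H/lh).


Layers = ceil(78.9/0.288) = 274


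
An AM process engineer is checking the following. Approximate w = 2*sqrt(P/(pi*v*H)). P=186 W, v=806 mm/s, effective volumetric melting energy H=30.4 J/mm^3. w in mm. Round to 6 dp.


w = 2*sqrt(186/(pi*806*30.4)) = 0.098312 mm


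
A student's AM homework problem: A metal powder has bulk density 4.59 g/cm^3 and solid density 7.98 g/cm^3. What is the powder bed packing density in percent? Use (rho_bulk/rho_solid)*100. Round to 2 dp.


Packing = (4.59/7.98)*100 = 57.52 %


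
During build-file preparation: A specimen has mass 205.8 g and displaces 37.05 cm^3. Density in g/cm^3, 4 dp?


rho = 205.8 / 37.05 = 5.5547 g/cm^3


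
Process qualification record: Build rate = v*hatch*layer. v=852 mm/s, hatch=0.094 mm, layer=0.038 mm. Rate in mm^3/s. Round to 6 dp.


Rate = 852 * 0.094 * 0.038 = 3.043344 mm^3/s


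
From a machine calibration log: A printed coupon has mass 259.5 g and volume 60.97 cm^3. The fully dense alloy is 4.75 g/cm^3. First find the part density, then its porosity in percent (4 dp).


rho_part = 259.5 / 60.97 = 4.25619157 g/cm^3
Porosity = (1 - 4.25619157/4.75)*100 = 10.396 %


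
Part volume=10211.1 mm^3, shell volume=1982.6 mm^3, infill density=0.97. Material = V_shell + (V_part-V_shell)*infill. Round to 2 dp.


V_infill = (10211.1 - 1982.6) * 0.97 = 7981.65
V_total = 1982.6 + 7981.65 = 9964.25 mm^3


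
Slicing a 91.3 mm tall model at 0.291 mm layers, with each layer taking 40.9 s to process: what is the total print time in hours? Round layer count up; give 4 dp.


Layers = ceil(91.3/0.291) = 314
t = 314 * 40.9 / 3600 = 3.5674 hrs


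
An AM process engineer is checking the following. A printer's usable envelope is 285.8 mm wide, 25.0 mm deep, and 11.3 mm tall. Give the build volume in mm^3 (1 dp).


V = 285.8 * 25.0 * 11.3 = 80738.5 mm^3


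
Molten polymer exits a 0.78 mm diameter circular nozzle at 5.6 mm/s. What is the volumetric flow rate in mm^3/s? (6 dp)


A = pi*(0.78/2)^2 = 0.47783624 mm^2
Q = 0.47783624 * 5.6 = 2.675883 mm^3/s


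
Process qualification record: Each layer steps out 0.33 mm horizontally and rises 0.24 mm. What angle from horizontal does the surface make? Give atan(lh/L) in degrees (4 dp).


angle = atan(0.24/0.33) = 36.0274 degrees


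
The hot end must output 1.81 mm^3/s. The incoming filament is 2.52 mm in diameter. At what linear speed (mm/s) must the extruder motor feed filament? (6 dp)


A = pi*(2.52/2)^2 = 4.987592
v = 1.81 / 4.987592 = 0.362901 mm/s


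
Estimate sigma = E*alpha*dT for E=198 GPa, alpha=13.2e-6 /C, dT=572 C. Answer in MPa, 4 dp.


sigma = 198*1000 * 13.2e-6 * 572 = 1494.9792 MPa


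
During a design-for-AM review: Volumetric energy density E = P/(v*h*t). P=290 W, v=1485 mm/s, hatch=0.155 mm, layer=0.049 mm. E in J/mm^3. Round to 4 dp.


E = 290 / (1485*0.155*0.049) = 25.7125 J/mm^3


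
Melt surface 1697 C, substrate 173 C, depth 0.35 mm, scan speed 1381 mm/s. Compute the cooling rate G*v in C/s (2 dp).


G = (1697-173)/0.35 = 4354.28571429 C/mm
CR = 4354.28571429 * 1381 = 6013268.57 C/s


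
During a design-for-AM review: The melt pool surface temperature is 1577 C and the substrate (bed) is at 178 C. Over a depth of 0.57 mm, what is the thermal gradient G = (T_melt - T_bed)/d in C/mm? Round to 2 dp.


G = (1577-178)/0.57 = 2454.39 C/mm


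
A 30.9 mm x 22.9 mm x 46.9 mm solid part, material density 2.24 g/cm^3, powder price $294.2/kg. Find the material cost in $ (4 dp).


V = 30.9 * 22.9 * 46.9 = 33186.909 mm^3 = 33.186909 cm^3
Mass = 33.186909 * 2.24 / 1000 = 0.07433868 kg
Cost = 0.07433868 * 294.2 = 21.8704 $


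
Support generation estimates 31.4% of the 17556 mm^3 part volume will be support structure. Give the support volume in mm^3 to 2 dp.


V_support = 17556 * 0.314 = 5512.58 mm^3


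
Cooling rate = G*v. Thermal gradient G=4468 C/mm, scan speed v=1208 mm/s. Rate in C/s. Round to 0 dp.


CR = 4468 * 1208 = 5397344 C/s


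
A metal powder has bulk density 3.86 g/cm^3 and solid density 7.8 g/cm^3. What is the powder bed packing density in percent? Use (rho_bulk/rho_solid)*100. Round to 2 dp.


Packing = (3.86/7.8)*100 = 49.49 %


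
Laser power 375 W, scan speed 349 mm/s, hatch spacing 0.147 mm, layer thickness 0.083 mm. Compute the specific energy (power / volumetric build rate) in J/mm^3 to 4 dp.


Build rate = 349 * 0.147 * 0.083 = 4.258149 mm^3/s
SE = 375 / 4.258149 = 88.0664 J/mm^3


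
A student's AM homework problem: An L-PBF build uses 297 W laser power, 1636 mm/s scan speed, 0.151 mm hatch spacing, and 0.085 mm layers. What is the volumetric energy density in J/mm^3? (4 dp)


E = 297 / (1636*0.151*0.085) = 14.1442 J/mm^3


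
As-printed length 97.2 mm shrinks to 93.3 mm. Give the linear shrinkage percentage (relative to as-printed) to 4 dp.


Shrinkage = ((97.2-93.3)/97.2)*100 = 4.0123 %


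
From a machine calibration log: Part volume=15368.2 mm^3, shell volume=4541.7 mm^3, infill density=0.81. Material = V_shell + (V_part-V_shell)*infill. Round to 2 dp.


V_infill = (15368.2 - 4541.7) * 0.81 = 8769.47
V_total = 4541.7 + 8769.47 = 13311.17 mm^3


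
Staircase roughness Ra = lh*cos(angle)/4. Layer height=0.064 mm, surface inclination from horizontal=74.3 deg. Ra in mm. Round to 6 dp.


Ra = 0.064 * cos(74.3) / 4 = 0.00433 mm


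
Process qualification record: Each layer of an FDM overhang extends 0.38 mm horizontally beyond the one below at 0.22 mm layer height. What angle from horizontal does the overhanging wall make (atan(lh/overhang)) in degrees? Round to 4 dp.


angle = atan(0.22/0.38) = 30.0686 degrees


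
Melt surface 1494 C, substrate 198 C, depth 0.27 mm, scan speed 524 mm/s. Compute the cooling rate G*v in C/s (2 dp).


G = (1494-198)/0.27 = 4800.0 C/mm
CR = 4800.0 * 524 = 2515200.0 C/s


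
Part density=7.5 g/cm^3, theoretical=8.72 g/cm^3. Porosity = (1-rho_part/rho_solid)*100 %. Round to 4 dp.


Porosity = (1-7.5/8.72)*100 = 13.9908 %


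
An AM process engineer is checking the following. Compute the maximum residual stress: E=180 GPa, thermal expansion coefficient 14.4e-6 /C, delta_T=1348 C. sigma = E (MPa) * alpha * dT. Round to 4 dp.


sigma = 180*1000 * 14.4e-6 * 1348 = 3494.016 MPa


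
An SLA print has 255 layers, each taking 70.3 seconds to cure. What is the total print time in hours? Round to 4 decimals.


t = 255 * 70.3 / 3600 = 4.9796 hrs


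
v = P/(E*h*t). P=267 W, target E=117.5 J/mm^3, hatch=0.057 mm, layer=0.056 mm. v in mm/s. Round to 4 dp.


v = 267 / (117.5*0.057*0.056) = 711.8861 mm/s


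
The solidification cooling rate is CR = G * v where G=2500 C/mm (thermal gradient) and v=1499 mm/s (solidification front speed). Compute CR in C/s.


CR = 2500 * 1499 = 3747500 C/s


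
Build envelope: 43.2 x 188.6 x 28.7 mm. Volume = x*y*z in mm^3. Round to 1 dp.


V = 43.2 * 188.6 * 28.7 = 233833.8 mm^3


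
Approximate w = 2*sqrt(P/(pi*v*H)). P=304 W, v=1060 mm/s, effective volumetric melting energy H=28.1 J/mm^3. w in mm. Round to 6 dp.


w = 2*sqrt(304/(pi*1060*28.1)) = 0.113995 mm


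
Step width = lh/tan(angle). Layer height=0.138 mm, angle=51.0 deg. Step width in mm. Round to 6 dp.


step = 0.138 / tan(51.0) = 0.11175 mm


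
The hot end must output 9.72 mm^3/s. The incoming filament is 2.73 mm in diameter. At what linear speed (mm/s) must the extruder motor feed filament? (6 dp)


A = pi*(2.73/2)^2 = 5.853494
v = 9.72 / 5.853494 = 1.660547 mm/s


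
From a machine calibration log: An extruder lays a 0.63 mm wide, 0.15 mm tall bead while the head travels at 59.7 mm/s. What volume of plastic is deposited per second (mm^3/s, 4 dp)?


Rate = 0.63 * 0.15 * 59.7 = 5.6417 mm^3/s


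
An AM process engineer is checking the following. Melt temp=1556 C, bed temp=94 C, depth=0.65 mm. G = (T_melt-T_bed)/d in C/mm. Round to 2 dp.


G = (1556-94)/0.65 = 2249.23 C/mm


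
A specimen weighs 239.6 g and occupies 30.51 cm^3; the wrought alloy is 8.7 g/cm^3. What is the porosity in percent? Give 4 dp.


rho_part = 239.6 / 30.51 = 7.8531629 g/cm^3
Porosity = (1 - 7.8531629/8.7)*100 = 9.7338 %


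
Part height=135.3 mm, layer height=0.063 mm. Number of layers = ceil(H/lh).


Layers = ceil(135.3/0.063) = 2148


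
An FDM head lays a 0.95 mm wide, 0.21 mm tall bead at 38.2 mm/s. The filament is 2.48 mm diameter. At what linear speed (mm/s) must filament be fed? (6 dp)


Q = 0.95 * 0.21 * 38.2 = 7.6209 mm^3/s
A_fil = pi*(2.48/2)^2 = 4.83051286 mm^2
v_feed = 7.6209 / 4.83051286 = 1.577659 mm/s


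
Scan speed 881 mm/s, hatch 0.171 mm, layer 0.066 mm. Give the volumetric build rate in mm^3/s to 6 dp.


Rate = 881 * 0.171 * 0.066 = 9.942966 mm^3/s


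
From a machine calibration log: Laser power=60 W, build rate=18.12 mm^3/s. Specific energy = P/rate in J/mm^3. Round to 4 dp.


SE = 60 / 18.12 = 3.3113 J/mm^3


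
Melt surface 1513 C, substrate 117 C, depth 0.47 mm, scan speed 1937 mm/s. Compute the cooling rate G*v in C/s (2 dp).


G = (1513-117)/0.47 = 2970.21276596 C/mm
CR = 2970.21276596 * 1937 = 5753302.13 C/s


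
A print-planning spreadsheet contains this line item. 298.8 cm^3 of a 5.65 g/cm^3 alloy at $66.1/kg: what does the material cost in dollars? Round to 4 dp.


Mass = 298.8*5.65/1000 = 1.68822 kg
Cost = 1.68822 * 66.1 = 111.5913 $


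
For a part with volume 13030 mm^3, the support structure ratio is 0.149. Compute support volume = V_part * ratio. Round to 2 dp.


V_support = 13030 * 0.149 = 1941.47 mm^3


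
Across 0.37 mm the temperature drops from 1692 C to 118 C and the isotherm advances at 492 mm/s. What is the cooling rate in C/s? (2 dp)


G = (1692-118)/0.37 = 4254.05405405 C/mm
CR = 4254.05405405 * 492 = 2092994.59 C/s


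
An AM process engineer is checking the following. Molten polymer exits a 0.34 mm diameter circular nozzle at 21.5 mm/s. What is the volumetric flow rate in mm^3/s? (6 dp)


A = pi*(0.34/2)^2 = 0.09079203 mm^2
Q = 0.09079203 * 21.5 = 1.952029 mm^3/s


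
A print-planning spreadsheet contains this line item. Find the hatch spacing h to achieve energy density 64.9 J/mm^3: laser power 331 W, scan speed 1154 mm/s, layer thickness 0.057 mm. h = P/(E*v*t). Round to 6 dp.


h = 331 / (64.9*1154*0.057) = 0.077536 mm


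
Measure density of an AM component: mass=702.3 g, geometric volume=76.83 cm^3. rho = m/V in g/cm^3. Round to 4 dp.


rho = 702.3 / 76.83 = 9.141 g/cm^3


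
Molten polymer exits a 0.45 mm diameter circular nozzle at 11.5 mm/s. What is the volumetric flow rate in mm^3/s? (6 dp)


A = pi*(0.45/2)^2 = 0.15904313 mm^2
Q = 0.15904313 * 11.5 = 1.828996 mm^3/s


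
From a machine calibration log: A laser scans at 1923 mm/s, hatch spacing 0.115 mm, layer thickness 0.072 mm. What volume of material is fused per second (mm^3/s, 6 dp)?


Rate = 1923 * 0.115 * 0.072 = 15.92244 mm^3/s


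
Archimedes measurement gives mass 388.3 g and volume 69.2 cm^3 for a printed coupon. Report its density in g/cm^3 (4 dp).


rho = 388.3 / 69.2 = 5.6113 g/cm^3


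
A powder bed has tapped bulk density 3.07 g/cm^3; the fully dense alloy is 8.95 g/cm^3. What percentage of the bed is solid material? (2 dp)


Packing = (3.07/8.95)*100 = 34.3 %


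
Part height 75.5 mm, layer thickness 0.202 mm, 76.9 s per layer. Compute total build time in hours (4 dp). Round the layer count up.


Layers = ceil(75.5/0.202) = 374
t = 374 * 76.9 / 3600 = 7.9891 hrs


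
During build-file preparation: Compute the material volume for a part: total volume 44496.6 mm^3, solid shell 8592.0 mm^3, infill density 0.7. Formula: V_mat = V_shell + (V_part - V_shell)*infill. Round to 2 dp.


V_infill = (44496.6 - 8592.0) * 0.7 = 25133.22
V_total = 8592.0 + 25133.22 = 33725.22 mm^3


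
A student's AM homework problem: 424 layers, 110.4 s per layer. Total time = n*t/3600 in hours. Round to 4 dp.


t = 424 * 110.4 / 3600 = 13.0027 hrs


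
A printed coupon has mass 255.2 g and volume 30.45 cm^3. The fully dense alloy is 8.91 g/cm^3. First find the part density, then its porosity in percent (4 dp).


rho_part = 255.2 / 30.45 = 8.38095238 g/cm^3
Porosity = (1 - 8.38095238/8.91)*100 = 5.9377 %


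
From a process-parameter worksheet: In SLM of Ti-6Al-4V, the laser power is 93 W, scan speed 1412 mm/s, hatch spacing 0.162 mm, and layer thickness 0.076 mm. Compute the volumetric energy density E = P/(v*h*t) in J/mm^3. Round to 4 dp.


E = 93 / (1412*0.162*0.076) = 5.3496 J/mm^3


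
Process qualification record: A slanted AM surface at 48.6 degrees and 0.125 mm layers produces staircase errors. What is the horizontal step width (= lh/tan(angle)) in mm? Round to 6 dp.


step = 0.125 / tan(48.6) = 0.110202 mm


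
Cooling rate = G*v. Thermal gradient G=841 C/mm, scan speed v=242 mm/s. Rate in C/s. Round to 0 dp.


CR = 841 * 242 = 203522 C/s


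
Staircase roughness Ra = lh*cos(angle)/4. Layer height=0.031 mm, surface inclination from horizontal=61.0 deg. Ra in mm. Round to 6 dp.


Ra = 0.031 * cos(61.0) / 4 = 0.003757 mm


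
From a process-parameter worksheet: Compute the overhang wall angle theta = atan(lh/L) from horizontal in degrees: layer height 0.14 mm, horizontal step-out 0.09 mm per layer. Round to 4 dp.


angle = atan(0.14/0.09) = 57.2648 degrees


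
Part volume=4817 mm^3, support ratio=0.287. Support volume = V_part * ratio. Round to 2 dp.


V_support = 4817 * 0.287 = 1382.48 mm^3


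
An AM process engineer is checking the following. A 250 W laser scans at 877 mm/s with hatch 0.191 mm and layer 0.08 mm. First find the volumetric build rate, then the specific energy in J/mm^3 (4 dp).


Build rate = 877 * 0.191 * 0.08 = 13.40056 mm^3/s
SE = 250 / 13.40056 = 18.6559 J/mm^3


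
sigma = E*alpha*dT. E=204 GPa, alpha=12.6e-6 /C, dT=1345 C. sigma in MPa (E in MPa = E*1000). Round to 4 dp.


sigma = 204*1000 * 12.6e-6 * 1345 = 3457.188 MPa


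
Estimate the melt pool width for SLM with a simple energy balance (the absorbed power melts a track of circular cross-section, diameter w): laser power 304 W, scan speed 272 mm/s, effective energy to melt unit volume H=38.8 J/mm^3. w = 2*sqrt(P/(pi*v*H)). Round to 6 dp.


w = 2*sqrt(304/(pi*272*38.8)) = 0.19151 mm


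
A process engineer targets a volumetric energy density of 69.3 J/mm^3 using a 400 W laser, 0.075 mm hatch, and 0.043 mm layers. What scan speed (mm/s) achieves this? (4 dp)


v = 400 / (69.3*0.075*0.043) = 1789.7692 mm/s


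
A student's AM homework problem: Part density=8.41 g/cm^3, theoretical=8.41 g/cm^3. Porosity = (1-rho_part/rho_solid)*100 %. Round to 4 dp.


Porosity = (1-8.41/8.41)*100 = 0.0 %


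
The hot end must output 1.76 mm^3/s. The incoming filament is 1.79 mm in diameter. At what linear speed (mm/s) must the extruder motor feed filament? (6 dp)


A = pi*(1.79/2)^2 = 2.516494
v = 1.76 / 2.516494 = 0.699386 mm/s


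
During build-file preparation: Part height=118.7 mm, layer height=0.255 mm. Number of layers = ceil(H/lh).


Layers = ceil(118.7/0.255) = 466


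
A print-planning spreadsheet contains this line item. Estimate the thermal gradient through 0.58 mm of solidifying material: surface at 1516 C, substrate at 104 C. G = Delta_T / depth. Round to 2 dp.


G = (1516-104)/0.58 = 2434.48 C/mm


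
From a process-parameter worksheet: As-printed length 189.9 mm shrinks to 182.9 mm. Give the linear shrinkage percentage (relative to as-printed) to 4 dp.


Shrinkage = ((189.9-182.9)/189.9)*100 = 3.6862 %


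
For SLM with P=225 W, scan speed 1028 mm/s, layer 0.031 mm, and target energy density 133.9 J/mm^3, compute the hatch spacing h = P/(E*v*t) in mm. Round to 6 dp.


h = 225 / (133.9*1028*0.031) = 0.052729 mm


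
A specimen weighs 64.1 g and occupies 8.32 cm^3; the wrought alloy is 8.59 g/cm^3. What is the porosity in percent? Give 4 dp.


rho_part = 64.1 / 8.32 = 7.70432692 g/cm^3
Porosity = (1 - 7.70432692/8.59)*100 = 10.3105 %


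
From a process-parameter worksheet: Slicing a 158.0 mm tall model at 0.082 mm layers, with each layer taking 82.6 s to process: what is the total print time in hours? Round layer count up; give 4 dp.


Layers = ceil(158.0/0.082) = 1927
t = 1927 * 82.6 / 3600 = 44.2139 hrs


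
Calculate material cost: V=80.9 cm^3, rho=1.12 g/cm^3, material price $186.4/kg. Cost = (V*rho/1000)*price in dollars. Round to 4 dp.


Mass = 80.9*1.12/1000 = 0.090608 kg
Cost = 0.090608 * 186.4 = 16.8893 $


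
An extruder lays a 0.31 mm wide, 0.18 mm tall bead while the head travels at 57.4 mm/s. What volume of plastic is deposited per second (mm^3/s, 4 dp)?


Rate = 0.31 * 0.18 * 57.4 = 3.2029 mm^3/s


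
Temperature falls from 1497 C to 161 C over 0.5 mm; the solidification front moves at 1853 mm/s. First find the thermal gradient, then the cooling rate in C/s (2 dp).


G = (1497-161)/0.5 = 2672.0 C/mm
CR = 2672.0 * 1853 = 4951216.0 C/s


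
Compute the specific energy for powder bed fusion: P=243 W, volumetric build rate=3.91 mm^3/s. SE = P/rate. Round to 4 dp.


SE = 243 / 3.91 = 62.1483 J/mm^3


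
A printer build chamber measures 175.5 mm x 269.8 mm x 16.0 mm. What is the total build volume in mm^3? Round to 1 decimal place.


V = 175.5 * 269.8 * 16.0 = 757598.4 mm^3


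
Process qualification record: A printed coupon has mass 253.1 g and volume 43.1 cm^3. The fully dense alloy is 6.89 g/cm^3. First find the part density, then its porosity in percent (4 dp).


rho_part = 253.1 / 43.1 = 5.87238979 g/cm^3
Porosity = (1 - 5.87238979/6.89)*100 = 14.7694 %


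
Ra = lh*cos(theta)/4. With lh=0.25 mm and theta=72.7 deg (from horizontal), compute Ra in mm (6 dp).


Ra = 0.25 * cos(72.7) / 4 = 0.018586 mm


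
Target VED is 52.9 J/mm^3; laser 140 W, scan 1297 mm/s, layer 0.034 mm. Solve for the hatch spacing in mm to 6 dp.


h = 140 / (52.9*1297*0.034) = 0.060014 mm


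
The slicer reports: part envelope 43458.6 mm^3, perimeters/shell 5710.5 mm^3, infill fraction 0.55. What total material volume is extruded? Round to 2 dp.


V_infill = (43458.6 - 5710.5) * 0.55 = 20761.46
V_total = 5710.5 + 20761.46 = 26471.96 mm^3


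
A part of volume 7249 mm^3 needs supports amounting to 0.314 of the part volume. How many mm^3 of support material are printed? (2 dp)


V_support = 7249 * 0.314 = 2276.19 mm^3


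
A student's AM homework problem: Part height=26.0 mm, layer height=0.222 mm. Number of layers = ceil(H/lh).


Layers = ceil(26.0/0.222) = 118


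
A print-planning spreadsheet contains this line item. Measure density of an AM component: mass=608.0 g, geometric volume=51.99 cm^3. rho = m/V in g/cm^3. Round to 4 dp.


rho = 608.0 / 51.99 = 11.6946 g/cm^3


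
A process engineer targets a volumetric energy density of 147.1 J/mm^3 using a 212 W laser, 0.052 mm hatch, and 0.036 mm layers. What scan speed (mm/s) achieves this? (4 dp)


v = 212 / (147.1*0.052*0.036) = 769.8699 mm/s


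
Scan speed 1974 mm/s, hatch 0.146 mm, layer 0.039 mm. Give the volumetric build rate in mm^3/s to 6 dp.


Rate = 1974 * 0.146 * 0.039 = 11.239956 mm^3/s


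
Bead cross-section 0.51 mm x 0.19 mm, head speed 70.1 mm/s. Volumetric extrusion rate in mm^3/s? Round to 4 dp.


Rate = 0.51 * 0.19 * 70.1 = 6.7927 mm^3/s


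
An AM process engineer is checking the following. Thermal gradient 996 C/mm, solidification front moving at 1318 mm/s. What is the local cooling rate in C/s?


CR = 996 * 1318 = 1312728 C/s


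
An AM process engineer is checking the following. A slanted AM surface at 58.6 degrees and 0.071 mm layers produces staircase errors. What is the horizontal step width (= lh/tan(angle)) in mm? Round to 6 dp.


step = 0.071 / tan(58.6) = 0.043339 mm


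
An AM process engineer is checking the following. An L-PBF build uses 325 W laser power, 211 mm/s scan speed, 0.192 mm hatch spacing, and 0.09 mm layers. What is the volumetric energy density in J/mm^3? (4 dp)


E = 325 / (211*0.192*0.09) = 89.1368 J/mm^3


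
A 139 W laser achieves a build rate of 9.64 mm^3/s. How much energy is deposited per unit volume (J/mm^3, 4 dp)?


SE = 139 / 9.64 = 14.4191 J/mm^3


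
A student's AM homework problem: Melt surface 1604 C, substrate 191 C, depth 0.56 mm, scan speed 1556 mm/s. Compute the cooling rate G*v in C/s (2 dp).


G = (1604-191)/0.56 = 2523.21428571 C/mm
CR = 2523.21428571 * 1556 = 3926121.43 C/s


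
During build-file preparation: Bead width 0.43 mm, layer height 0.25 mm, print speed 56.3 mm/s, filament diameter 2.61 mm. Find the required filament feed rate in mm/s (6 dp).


Q = 0.43 * 0.25 * 56.3 = 6.05225 mm^3/s
A_fil = pi*(2.61/2)^2 = 5.35021083 mm^2
v_feed = 6.05225 / 5.35021083 = 1.131217 mm/s


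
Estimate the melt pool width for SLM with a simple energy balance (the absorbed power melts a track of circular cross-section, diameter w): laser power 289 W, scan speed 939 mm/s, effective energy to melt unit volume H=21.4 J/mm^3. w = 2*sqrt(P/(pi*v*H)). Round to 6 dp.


w = 2*sqrt(289/(pi*939*21.4)) = 0.135321 mm


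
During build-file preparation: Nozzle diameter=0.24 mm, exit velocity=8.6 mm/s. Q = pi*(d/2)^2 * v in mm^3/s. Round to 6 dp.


A = pi*(0.24/2)^2 = 0.04523893 mm^2
Q = 0.04523893 * 8.6 = 0.389055 mm^3/s


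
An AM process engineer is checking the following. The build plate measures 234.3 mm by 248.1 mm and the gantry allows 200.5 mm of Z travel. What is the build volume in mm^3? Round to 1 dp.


V = 234.3 * 248.1 * 200.5 = 11655030.9 mm^3


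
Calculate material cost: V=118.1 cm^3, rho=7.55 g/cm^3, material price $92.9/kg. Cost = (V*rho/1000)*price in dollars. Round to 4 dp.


Mass = 118.1*7.55/1000 = 0.891655 kg
Cost = 0.891655 * 92.9 = 82.8347 $


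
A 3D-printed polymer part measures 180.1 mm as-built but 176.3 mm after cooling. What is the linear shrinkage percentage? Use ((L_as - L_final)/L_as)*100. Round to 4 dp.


Shrinkage = ((180.1-176.3)/180.1)*100 = 2.1099 %


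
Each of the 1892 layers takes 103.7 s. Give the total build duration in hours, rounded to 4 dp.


t = 1892 * 103.7 / 3600 = 54.5001 hrs


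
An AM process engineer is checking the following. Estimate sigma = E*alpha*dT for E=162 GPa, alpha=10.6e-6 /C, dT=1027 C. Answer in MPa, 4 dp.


sigma = 162*1000 * 10.6e-6 * 1027 = 1763.5644 MPa


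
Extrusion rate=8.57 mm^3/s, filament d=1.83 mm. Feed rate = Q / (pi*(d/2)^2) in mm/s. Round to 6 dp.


A = pi*(1.83/2)^2 = 2.63022
v = 8.57 / 2.63022 = 3.258283 mm/s


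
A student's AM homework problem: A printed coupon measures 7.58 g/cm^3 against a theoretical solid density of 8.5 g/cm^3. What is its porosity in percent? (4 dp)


Porosity = (1-7.58/8.5)*100 = 10.8235 %


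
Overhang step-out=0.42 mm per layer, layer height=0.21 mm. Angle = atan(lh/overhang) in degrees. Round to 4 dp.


angle = atan(0.21/0.42) = 26.5651 degrees


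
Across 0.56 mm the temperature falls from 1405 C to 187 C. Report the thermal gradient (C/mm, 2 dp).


G = (1405-187)/0.56 = 2175.0 C/mm


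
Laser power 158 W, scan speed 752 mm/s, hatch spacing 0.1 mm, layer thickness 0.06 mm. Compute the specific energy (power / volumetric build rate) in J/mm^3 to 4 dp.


Build rate = 752 * 0.1 * 0.06 = 4.512 mm^3/s
SE = 158 / 4.512 = 35.0177 J/mm^3


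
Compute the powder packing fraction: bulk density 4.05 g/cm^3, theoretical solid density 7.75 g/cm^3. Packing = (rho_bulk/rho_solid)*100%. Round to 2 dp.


Packing = (4.05/7.75)*100 = 52.26 %


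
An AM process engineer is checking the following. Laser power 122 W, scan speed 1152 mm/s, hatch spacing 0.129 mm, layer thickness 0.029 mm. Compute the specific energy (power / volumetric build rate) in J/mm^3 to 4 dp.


Build rate = 1152 * 0.129 * 0.029 = 4.309632 mm^3/s
SE = 122 / 4.309632 = 28.3087 J/mm^3


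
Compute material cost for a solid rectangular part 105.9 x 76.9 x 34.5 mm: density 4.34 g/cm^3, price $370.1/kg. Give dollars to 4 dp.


V = 105.9 * 76.9 * 34.5 = 280957.995 mm^3 = 280.957995 cm^3
Mass = 280.957995 * 4.34 / 1000 = 1.2193577 kg
Cost = 1.2193577 * 370.1 = 451.2843 $


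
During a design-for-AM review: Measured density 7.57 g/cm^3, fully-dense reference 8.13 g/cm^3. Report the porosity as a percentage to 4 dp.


Porosity = (1-7.57/8.13)*100 = 6.8881 %


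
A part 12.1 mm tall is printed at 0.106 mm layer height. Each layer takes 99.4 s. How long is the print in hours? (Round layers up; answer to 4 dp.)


Layers = ceil(12.1/0.106) = 115
t = 115 * 99.4 / 3600 = 3.1753 hrs


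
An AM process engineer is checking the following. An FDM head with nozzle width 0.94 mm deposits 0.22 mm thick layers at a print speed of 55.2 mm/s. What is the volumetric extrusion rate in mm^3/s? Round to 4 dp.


Rate = 0.94 * 0.22 * 55.2 = 11.4154 mm^3/s


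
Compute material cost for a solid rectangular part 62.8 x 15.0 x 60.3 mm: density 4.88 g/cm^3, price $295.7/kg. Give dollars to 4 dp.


V = 62.8 * 15.0 * 60.3 = 56802.6 mm^3 = 56.8026 cm^3
Mass = 56.8026 * 4.88 / 1000 = 0.27719669 kg
Cost = 0.27719669 * 295.7 = 81.9671 $


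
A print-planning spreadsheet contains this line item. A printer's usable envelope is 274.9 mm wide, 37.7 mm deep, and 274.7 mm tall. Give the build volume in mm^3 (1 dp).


V = 274.9 * 37.7 * 274.7 = 2846916.6 mm^3


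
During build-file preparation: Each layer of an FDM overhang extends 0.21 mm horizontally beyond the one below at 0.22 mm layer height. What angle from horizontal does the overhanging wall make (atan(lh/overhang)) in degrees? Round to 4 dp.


angle = atan(0.22/0.21) = 46.3322 degrees


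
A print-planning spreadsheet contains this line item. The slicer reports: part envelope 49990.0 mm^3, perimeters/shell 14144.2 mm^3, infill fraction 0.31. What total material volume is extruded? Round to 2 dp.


V_infill = (49990.0 - 14144.2) * 0.31 = 11112.2
V_total = 14144.2 + 11112.2 = 25256.4 mm^3


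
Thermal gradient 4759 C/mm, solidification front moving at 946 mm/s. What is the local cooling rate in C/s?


CR = 4759 * 946 = 4502014 C/s


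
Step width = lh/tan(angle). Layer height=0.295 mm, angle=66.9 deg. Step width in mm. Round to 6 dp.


step = 0.295 / tan(66.9) = 0.125828 mm


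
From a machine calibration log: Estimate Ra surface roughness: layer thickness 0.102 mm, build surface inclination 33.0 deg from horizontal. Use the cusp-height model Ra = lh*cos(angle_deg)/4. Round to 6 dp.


Ra = 0.102 * cos(33.0) / 4 = 0.021386 mm


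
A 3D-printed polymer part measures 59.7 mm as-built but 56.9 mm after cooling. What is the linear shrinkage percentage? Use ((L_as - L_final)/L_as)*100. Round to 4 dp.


Shrinkage = ((59.7-56.9)/59.7)*100 = 4.6901 %


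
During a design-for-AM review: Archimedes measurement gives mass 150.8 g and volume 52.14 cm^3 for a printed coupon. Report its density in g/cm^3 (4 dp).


rho = 150.8 / 52.14 = 2.8922 g/cm^3


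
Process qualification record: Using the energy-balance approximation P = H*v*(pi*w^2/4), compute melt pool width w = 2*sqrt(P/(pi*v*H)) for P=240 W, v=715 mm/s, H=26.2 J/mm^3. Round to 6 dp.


w = 2*sqrt(240/(pi*715*26.2)) = 0.127719 mm


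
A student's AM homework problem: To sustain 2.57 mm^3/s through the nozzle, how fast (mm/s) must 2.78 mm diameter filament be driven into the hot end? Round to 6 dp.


A = pi*(2.78/2)^2 = 6.069871
v = 2.57 / 6.069871 = 0.423403 mm/s


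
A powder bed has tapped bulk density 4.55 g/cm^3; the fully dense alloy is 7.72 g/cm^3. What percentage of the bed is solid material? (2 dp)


Packing = (4.55/7.72)*100 = 58.94 %


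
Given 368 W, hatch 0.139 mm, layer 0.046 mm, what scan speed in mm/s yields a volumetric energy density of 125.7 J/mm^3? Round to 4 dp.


v = 368 / (125.7*0.139*0.046) = 457.8676 mm/s


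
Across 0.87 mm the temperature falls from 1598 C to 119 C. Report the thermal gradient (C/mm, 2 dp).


G = (1598-119)/0.87 = 1700.0 C/mm


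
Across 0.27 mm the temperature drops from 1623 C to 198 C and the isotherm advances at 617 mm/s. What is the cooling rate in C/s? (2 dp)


G = (1623-198)/0.27 = 5277.77777778 C/mm
CR = 5277.77777778 * 617 = 3256388.89 C/s


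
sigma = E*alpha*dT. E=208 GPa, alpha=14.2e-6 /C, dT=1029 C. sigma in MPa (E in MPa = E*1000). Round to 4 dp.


sigma = 208*1000 * 14.2e-6 * 1029 = 3039.2544 MPa


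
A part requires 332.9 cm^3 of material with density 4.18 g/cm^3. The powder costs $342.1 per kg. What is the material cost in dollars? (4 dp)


Mass = 332.9*4.18/1000 = 1.391522 kg
Cost = 1.391522 * 342.1 = 476.0397 $


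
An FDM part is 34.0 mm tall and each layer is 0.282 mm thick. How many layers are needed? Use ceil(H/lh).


Layers = ceil(34.0/0.282) = 121


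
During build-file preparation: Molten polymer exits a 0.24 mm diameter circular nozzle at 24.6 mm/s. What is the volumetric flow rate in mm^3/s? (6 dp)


A = pi*(0.24/2)^2 = 0.04523893 mm^2
Q = 0.04523893 * 24.6 = 1.112878 mm^3/s


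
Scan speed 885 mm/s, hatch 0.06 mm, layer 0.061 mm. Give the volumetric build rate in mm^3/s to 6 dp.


Rate = 885 * 0.06 * 0.061 = 3.2391 mm^3/s


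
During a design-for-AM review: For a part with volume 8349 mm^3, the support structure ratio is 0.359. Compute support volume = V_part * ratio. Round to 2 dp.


V_support = 8349 * 0.359 = 2997.29 mm^3


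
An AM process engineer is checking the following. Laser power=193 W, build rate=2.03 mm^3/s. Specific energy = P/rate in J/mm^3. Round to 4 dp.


SE = 193 / 2.03 = 95.0739 J/mm^3


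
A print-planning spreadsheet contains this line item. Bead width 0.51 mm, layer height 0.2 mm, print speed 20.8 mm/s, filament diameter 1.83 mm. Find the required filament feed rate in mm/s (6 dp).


Q = 0.51 * 0.2 * 20.8 = 2.1216 mm^3/s
A_fil = pi*(1.83/2)^2 = 2.63021991 mm^2
v_feed = 2.1216 / 2.63021991 = 0.806625 mm/s


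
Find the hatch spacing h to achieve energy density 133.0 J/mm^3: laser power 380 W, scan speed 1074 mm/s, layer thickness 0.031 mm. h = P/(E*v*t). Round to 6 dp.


h = 380 / (133.0*1074*0.031) = 0.085816 mm


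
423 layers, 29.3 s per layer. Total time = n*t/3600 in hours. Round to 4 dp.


t = 423 * 29.3 / 3600 = 3.4428 hrs


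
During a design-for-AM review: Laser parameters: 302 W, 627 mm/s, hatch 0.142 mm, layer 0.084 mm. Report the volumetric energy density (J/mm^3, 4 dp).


E = 302 / (627*0.142*0.084) = 40.3805 J/mm^3


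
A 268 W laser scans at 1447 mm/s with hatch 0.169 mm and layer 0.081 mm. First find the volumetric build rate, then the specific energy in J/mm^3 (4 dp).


Build rate = 1447 * 0.169 * 0.081 = 19.807983 mm^3/s
SE = 268 / 19.807983 = 13.5299 J/mm^3


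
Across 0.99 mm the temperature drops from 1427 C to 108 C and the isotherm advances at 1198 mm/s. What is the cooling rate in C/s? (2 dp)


G = (1427-108)/0.99 = 1332.32323232 C/mm
CR = 1332.32323232 * 1198 = 1596123.23 C/s


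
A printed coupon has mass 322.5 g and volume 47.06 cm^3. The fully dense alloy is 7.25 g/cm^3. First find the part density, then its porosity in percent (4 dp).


rho_part = 322.5 / 47.06 = 6.85295368 g/cm^3
Porosity = (1 - 6.85295368/7.25)*100 = 5.4765 %


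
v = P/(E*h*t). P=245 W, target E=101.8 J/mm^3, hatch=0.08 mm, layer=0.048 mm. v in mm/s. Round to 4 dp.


v = 245 / (101.8*0.08*0.048) = 626.7395 mm/s


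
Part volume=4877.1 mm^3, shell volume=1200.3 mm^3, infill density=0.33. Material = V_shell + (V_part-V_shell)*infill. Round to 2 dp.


V_infill = (4877.1 - 1200.3) * 0.33 = 1213.34
V_total = 1200.3 + 1213.34 = 2413.64 mm^3


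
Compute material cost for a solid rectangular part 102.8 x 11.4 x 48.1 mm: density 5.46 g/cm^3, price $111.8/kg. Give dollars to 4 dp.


V = 102.8 * 11.4 * 48.1 = 56369.352 mm^3 = 56.369352 cm^3
Mass = 56.369352 * 5.46 / 1000 = 0.30777666 kg
Cost = 0.30777666 * 111.8 = 34.4094 $


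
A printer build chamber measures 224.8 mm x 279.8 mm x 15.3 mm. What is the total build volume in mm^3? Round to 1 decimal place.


V = 224.8 * 279.8 * 15.3 = 962355.3 mm^3


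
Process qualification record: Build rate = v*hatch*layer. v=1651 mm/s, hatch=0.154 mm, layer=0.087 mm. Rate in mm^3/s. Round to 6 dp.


Rate = 1651 * 0.154 * 0.087 = 22.120098 mm^3/s


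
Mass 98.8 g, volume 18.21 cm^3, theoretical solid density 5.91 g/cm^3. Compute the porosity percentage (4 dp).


rho_part = 98.8 / 18.21 = 5.42559033 g/cm^3
Porosity = (1 - 5.42559033/5.91)*100 = 8.1964 %


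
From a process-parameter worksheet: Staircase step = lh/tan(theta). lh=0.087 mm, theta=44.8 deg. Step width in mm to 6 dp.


step = 0.087 / tan(44.8) = 0.08761 mm


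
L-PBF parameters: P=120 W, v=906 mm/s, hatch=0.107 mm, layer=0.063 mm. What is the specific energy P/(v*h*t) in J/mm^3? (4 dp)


Build rate = 906 * 0.107 * 0.063 = 6.107346 mm^3/s
SE = 120 / 6.107346 = 19.6485 J/mm^3


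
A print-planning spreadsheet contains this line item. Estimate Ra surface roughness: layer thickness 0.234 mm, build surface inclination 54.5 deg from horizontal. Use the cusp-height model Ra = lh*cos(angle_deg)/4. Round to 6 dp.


Ra = 0.234 * cos(54.5) / 4 = 0.033971 mm


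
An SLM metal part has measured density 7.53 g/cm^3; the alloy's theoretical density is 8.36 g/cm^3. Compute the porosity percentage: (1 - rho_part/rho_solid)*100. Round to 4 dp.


Porosity = (1-7.53/8.36)*100 = 9.9282 %


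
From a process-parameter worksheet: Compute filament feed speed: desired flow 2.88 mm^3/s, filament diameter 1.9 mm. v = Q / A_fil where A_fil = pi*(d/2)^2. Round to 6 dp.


A = pi*(1.9/2)^2 = 2.835287
v = 2.88 / 2.835287 = 1.01577 mm/s


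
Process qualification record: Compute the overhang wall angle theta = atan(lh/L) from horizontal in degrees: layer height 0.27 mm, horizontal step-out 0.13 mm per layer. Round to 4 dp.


angle = atan(0.27/0.13) = 64.29 degrees


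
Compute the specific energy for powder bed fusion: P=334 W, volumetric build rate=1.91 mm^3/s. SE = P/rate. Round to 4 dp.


SE = 334 / 1.91 = 174.8691 J/mm^3


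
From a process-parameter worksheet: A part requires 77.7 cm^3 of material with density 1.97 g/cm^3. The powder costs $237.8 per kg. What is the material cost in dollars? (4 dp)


Mass = 77.7*1.97/1000 = 0.153069 kg
Cost = 0.153069 * 237.8 = 36.3998 $
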